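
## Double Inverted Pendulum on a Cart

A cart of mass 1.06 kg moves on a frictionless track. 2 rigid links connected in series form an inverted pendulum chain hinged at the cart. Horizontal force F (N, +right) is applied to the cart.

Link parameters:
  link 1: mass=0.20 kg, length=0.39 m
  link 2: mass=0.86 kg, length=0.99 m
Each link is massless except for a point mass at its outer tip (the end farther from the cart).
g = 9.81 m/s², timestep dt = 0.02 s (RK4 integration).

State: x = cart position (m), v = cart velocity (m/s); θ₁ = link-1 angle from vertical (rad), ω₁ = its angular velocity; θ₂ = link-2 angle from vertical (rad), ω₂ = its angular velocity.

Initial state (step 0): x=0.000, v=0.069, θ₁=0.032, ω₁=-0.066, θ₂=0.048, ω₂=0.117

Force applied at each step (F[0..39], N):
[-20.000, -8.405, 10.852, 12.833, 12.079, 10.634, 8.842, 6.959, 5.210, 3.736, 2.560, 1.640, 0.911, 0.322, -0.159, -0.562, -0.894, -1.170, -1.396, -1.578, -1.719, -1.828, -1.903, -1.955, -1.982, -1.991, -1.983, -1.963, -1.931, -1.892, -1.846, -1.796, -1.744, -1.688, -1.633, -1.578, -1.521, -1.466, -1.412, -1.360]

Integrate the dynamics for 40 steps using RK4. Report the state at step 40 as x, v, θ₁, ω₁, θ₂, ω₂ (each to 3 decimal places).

apply F[0]=-20.000 → step 1: x=-0.002, v=-0.315, θ₁=0.040, ω₁=0.905, θ₂=0.050, ω₂=0.131
apply F[1]=-8.405 → step 2: x=-0.010, v=-0.482, θ₁=0.063, ω₁=1.358, θ₂=0.053, ω₂=0.132
apply F[2]=+10.852 → step 3: x=-0.018, v=-0.292, θ₁=0.086, ω₁=0.955, θ₂=0.056, ω₂=0.110
apply F[3]=+12.833 → step 4: x=-0.022, v=-0.070, θ₁=0.101, ω₁=0.522, θ₂=0.057, ω₂=0.068
apply F[4]=+12.079 → step 5: x=-0.021, v=0.136, θ₁=0.107, ω₁=0.160, θ₂=0.058, ω₂=0.015
apply F[5]=+10.634 → step 6: x=-0.017, v=0.313, θ₁=0.108, ω₁=-0.123, θ₂=0.058, ω₂=-0.042
apply F[6]=+8.842 → step 7: x=-0.009, v=0.458, θ₁=0.103, ω₁=-0.329, θ₂=0.057, ω₂=-0.096
apply F[7]=+6.959 → step 8: x=0.001, v=0.569, θ₁=0.095, ω₁=-0.464, θ₂=0.054, ω₂=-0.143
apply F[8]=+5.210 → step 9: x=0.014, v=0.650, θ₁=0.085, ω₁=-0.541, θ₂=0.051, ω₂=-0.184
apply F[9]=+3.736 → step 10: x=0.027, v=0.705, θ₁=0.074, ω₁=-0.575, θ₂=0.047, ω₂=-0.216
apply F[10]=+2.560 → step 11: x=0.042, v=0.740, θ₁=0.063, ω₁=-0.579, θ₂=0.042, ω₂=-0.241
apply F[11]=+1.640 → step 12: x=0.057, v=0.760, θ₁=0.051, ω₁=-0.565, θ₂=0.037, ω₂=-0.258
apply F[12]=+0.911 → step 13: x=0.072, v=0.768, θ₁=0.040, ω₁=-0.540, θ₂=0.032, ω₂=-0.270
apply F[13]=+0.322 → step 14: x=0.087, v=0.767, θ₁=0.030, ω₁=-0.508, θ₂=0.027, ω₂=-0.276
apply F[14]=-0.159 → step 15: x=0.102, v=0.760, θ₁=0.020, ω₁=-0.474, θ₂=0.021, ω₂=-0.277
apply F[15]=-0.562 → step 16: x=0.117, v=0.746, θ₁=0.011, ω₁=-0.437, θ₂=0.016, ω₂=-0.274
apply F[16]=-0.894 → step 17: x=0.132, v=0.728, θ₁=0.003, ω₁=-0.400, θ₂=0.010, ω₂=-0.268
apply F[17]=-1.170 → step 18: x=0.147, v=0.706, θ₁=-0.005, ω₁=-0.363, θ₂=0.005, ω₂=-0.258
apply F[18]=-1.396 → step 19: x=0.160, v=0.681, θ₁=-0.012, ω₁=-0.327, θ₂=-0.000, ω₂=-0.247
apply F[19]=-1.578 → step 20: x=0.174, v=0.654, θ₁=-0.018, ω₁=-0.293, θ₂=-0.005, ω₂=-0.234
apply F[20]=-1.719 → step 21: x=0.187, v=0.626, θ₁=-0.024, ω₁=-0.260, θ₂=-0.010, ω₂=-0.220
apply F[21]=-1.828 → step 22: x=0.199, v=0.597, θ₁=-0.028, ω₁=-0.228, θ₂=-0.014, ω₂=-0.205
apply F[22]=-1.903 → step 23: x=0.210, v=0.567, θ₁=-0.033, ω₁=-0.199, θ₂=-0.018, ω₂=-0.190
apply F[23]=-1.955 → step 24: x=0.221, v=0.537, θ₁=-0.036, ω₁=-0.172, θ₂=-0.021, ω₂=-0.174
apply F[24]=-1.982 → step 25: x=0.232, v=0.507, θ₁=-0.040, ω₁=-0.146, θ₂=-0.025, ω₂=-0.158
apply F[25]=-1.991 → step 26: x=0.242, v=0.477, θ₁=-0.042, ω₁=-0.123, θ₂=-0.028, ω₂=-0.143
apply F[26]=-1.983 → step 27: x=0.251, v=0.448, θ₁=-0.045, ω₁=-0.102, θ₂=-0.030, ω₂=-0.128
apply F[27]=-1.963 → step 28: x=0.260, v=0.420, θ₁=-0.046, ω₁=-0.083, θ₂=-0.033, ω₂=-0.113
apply F[28]=-1.931 → step 29: x=0.268, v=0.393, θ₁=-0.048, ω₁=-0.066, θ₂=-0.035, ω₂=-0.099
apply F[29]=-1.892 → step 30: x=0.275, v=0.367, θ₁=-0.049, ω₁=-0.050, θ₂=-0.037, ω₂=-0.086
apply F[30]=-1.846 → step 31: x=0.282, v=0.342, θ₁=-0.050, ω₁=-0.036, θ₂=-0.038, ω₂=-0.074
apply F[31]=-1.796 → step 32: x=0.289, v=0.318, θ₁=-0.050, ω₁=-0.024, θ₂=-0.040, ω₂=-0.062
apply F[32]=-1.744 → step 33: x=0.295, v=0.295, θ₁=-0.051, ω₁=-0.013, θ₂=-0.041, ω₂=-0.051
apply F[33]=-1.688 → step 34: x=0.301, v=0.273, θ₁=-0.051, ω₁=-0.004, θ₂=-0.042, ω₂=-0.041
apply F[34]=-1.633 → step 35: x=0.306, v=0.252, θ₁=-0.051, ω₁=0.004, θ₂=-0.043, ω₂=-0.032
apply F[35]=-1.578 → step 36: x=0.311, v=0.232, θ₁=-0.051, ω₁=0.012, θ₂=-0.043, ω₂=-0.023
apply F[36]=-1.521 → step 37: x=0.315, v=0.214, θ₁=-0.051, ω₁=0.018, θ₂=-0.043, ω₂=-0.015
apply F[37]=-1.466 → step 38: x=0.320, v=0.196, θ₁=-0.050, ω₁=0.024, θ₂=-0.044, ω₂=-0.008
apply F[38]=-1.412 → step 39: x=0.323, v=0.179, θ₁=-0.050, ω₁=0.028, θ₂=-0.044, ω₂=-0.002
apply F[39]=-1.360 → step 40: x=0.327, v=0.163, θ₁=-0.049, ω₁=0.032, θ₂=-0.044, ω₂=0.004

Answer: x=0.327, v=0.163, θ₁=-0.049, ω₁=0.032, θ₂=-0.044, ω₂=0.004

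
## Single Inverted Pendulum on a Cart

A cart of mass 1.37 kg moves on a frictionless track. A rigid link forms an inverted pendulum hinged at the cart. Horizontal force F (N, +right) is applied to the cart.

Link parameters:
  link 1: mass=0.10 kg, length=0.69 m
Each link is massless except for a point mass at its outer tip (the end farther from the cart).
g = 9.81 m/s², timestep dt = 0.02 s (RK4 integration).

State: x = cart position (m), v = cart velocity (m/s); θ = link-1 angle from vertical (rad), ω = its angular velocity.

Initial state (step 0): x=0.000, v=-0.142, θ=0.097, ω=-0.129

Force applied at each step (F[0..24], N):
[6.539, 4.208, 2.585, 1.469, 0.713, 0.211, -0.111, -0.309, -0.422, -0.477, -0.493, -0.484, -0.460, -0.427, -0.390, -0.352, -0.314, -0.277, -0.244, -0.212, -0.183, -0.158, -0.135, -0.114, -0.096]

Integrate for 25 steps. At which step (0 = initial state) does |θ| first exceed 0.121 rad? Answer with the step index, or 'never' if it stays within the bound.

Answer: never

Derivation:
apply F[0]=+6.539 → step 1: x=-0.002, v=-0.048, θ=0.093, ω=-0.238
apply F[1]=+4.208 → step 2: x=-0.002, v=0.012, θ=0.088, ω=-0.299
apply F[2]=+2.585 → step 3: x=-0.002, v=0.049, θ=0.082, ω=-0.327
apply F[3]=+1.469 → step 4: x=-0.000, v=0.069, θ=0.075, ω=-0.334
apply F[4]=+0.713 → step 5: x=0.001, v=0.078, θ=0.068, ω=-0.327
apply F[5]=+0.211 → step 6: x=0.003, v=0.081, θ=0.062, ω=-0.312
apply F[6]=-0.111 → step 7: x=0.004, v=0.078, θ=0.056, ω=-0.292
apply F[7]=-0.309 → step 8: x=0.006, v=0.073, θ=0.050, ω=-0.269
apply F[8]=-0.422 → step 9: x=0.007, v=0.066, θ=0.045, ω=-0.245
apply F[9]=-0.477 → step 10: x=0.008, v=0.058, θ=0.041, ω=-0.222
apply F[10]=-0.493 → step 11: x=0.009, v=0.051, θ=0.036, ω=-0.200
apply F[11]=-0.484 → step 12: x=0.010, v=0.043, θ=0.033, ω=-0.179
apply F[12]=-0.460 → step 13: x=0.011, v=0.036, θ=0.029, ω=-0.160
apply F[13]=-0.427 → step 14: x=0.012, v=0.029, θ=0.026, ω=-0.143
apply F[14]=-0.390 → step 15: x=0.012, v=0.023, θ=0.024, ω=-0.127
apply F[15]=-0.352 → step 16: x=0.013, v=0.018, θ=0.021, ω=-0.113
apply F[16]=-0.314 → step 17: x=0.013, v=0.013, θ=0.019, ω=-0.100
apply F[17]=-0.277 → step 18: x=0.013, v=0.009, θ=0.017, ω=-0.089
apply F[18]=-0.244 → step 19: x=0.013, v=0.005, θ=0.015, ω=-0.078
apply F[19]=-0.212 → step 20: x=0.013, v=0.002, θ=0.014, ω=-0.069
apply F[20]=-0.183 → step 21: x=0.013, v=-0.001, θ=0.013, ω=-0.062
apply F[21]=-0.158 → step 22: x=0.013, v=-0.004, θ=0.012, ω=-0.054
apply F[22]=-0.135 → step 23: x=0.013, v=-0.006, θ=0.010, ω=-0.048
apply F[23]=-0.114 → step 24: x=0.013, v=-0.008, θ=0.010, ω=-0.043
apply F[24]=-0.096 → step 25: x=0.013, v=-0.009, θ=0.009, ω=-0.038
max |θ| = 0.097 ≤ 0.121 over all 26 states.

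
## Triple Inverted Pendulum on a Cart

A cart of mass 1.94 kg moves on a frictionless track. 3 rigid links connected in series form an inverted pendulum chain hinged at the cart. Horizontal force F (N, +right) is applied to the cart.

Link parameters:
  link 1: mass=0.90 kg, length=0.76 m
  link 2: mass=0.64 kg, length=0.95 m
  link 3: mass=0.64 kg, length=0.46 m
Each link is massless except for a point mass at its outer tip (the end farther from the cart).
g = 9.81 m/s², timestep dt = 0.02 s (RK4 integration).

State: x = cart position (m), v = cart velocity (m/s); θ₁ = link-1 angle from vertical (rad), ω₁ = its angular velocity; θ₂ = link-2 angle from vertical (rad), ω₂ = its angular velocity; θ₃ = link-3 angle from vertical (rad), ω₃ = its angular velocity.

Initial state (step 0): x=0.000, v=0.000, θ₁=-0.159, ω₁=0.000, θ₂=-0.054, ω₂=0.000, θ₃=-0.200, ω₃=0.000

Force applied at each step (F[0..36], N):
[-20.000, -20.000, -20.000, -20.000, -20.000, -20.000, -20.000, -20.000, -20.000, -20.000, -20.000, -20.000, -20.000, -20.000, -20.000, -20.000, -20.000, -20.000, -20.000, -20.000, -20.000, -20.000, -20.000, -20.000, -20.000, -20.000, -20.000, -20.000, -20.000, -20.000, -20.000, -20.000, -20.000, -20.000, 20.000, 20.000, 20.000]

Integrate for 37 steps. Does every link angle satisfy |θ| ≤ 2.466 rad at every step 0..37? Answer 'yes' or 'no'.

Answer: yes

Derivation:
apply F[0]=-20.000 → step 1: x=-0.002, v=-0.168, θ₁=-0.158, ω₁=0.136, θ₂=-0.053, ω₂=0.089, θ₃=-0.201, ω₃=-0.134
apply F[1]=-20.000 → step 2: x=-0.007, v=-0.337, θ₁=-0.154, ω₁=0.275, θ₂=-0.050, ω₂=0.178, θ₃=-0.205, ω₃=-0.272
apply F[2]=-20.000 → step 3: x=-0.015, v=-0.508, θ₁=-0.147, ω₁=0.419, θ₂=-0.046, ω₂=0.267, θ₃=-0.212, ω₃=-0.415
apply F[3]=-20.000 → step 4: x=-0.027, v=-0.681, θ₁=-0.137, ω₁=0.571, θ₂=-0.040, ω₂=0.355, θ₃=-0.222, ω₃=-0.567
apply F[4]=-20.000 → step 5: x=-0.042, v=-0.858, θ₁=-0.124, ω₁=0.734, θ₂=-0.032, ω₂=0.442, θ₃=-0.235, ω₃=-0.729
apply F[5]=-20.000 → step 6: x=-0.061, v=-1.039, θ₁=-0.107, ω₁=0.910, θ₂=-0.022, ω₂=0.526, θ₃=-0.251, ω₃=-0.903
apply F[6]=-20.000 → step 7: x=-0.084, v=-1.225, θ₁=-0.087, ω₁=1.102, θ₂=-0.011, ω₂=0.606, θ₃=-0.271, ω₃=-1.087
apply F[7]=-20.000 → step 8: x=-0.110, v=-1.417, θ₁=-0.063, ω₁=1.312, θ₂=0.002, ω₂=0.680, θ₃=-0.295, ω₃=-1.278
apply F[8]=-20.000 → step 9: x=-0.141, v=-1.614, θ₁=-0.035, ω₁=1.544, θ₂=0.016, ω₂=0.745, θ₃=-0.322, ω₃=-1.470
apply F[9]=-20.000 → step 10: x=-0.175, v=-1.818, θ₁=-0.001, ω₁=1.797, θ₂=0.032, ω₂=0.797, θ₃=-0.354, ω₃=-1.655
apply F[10]=-20.000 → step 11: x=-0.213, v=-2.026, θ₁=0.037, ω₁=2.071, θ₂=0.048, ω₂=0.834, θ₃=-0.388, ω₃=-1.819
apply F[11]=-20.000 → step 12: x=-0.256, v=-2.238, θ₁=0.082, ω₁=2.365, θ₂=0.065, ω₂=0.854, θ₃=-0.426, ω₃=-1.949
apply F[12]=-20.000 → step 13: x=-0.303, v=-2.450, θ₁=0.132, ω₁=2.672, θ₂=0.082, ω₂=0.857, θ₃=-0.466, ω₃=-2.028
apply F[13]=-20.000 → step 14: x=-0.354, v=-2.659, θ₁=0.189, ω₁=2.986, θ₂=0.099, ω₂=0.846, θ₃=-0.507, ω₃=-2.044
apply F[14]=-20.000 → step 15: x=-0.409, v=-2.862, θ₁=0.252, ω₁=3.297, θ₂=0.116, ω₂=0.827, θ₃=-0.547, ω₃=-1.985
apply F[15]=-20.000 → step 16: x=-0.468, v=-3.053, θ₁=0.321, ω₁=3.596, θ₂=0.132, ω₂=0.810, θ₃=-0.586, ω₃=-1.848
apply F[16]=-20.000 → step 17: x=-0.531, v=-3.228, θ₁=0.395, ω₁=3.873, θ₂=0.148, ω₂=0.806, θ₃=-0.621, ω₃=-1.635
apply F[17]=-20.000 → step 18: x=-0.597, v=-3.384, θ₁=0.475, ω₁=4.122, θ₂=0.165, ω₂=0.824, θ₃=-0.651, ω₃=-1.355
apply F[18]=-20.000 → step 19: x=-0.667, v=-3.520, θ₁=0.560, ω₁=4.339, θ₂=0.182, ω₂=0.874, θ₃=-0.674, ω₃=-1.022
apply F[19]=-20.000 → step 20: x=-0.738, v=-3.634, θ₁=0.649, ω₁=4.526, θ₂=0.200, ω₂=0.961, θ₃=-0.691, ω₃=-0.649
apply F[20]=-20.000 → step 21: x=-0.812, v=-3.728, θ₁=0.741, ω₁=4.684, θ₂=0.220, ω₂=1.086, θ₃=-0.700, ω₃=-0.249
apply F[21]=-20.000 → step 22: x=-0.887, v=-3.802, θ₁=0.836, ω₁=4.817, θ₂=0.244, ω₂=1.249, θ₃=-0.701, ω₃=0.169
apply F[22]=-20.000 → step 23: x=-0.964, v=-3.858, θ₁=0.933, ω₁=4.930, θ₂=0.271, ω₂=1.448, θ₃=-0.693, ω₃=0.599
apply F[23]=-20.000 → step 24: x=-1.041, v=-3.896, θ₁=1.033, ω₁=5.026, θ₂=0.302, ω₂=1.678, θ₃=-0.677, ω₃=1.039
apply F[24]=-20.000 → step 25: x=-1.120, v=-3.919, θ₁=1.134, ω₁=5.107, θ₂=0.338, ω₂=1.937, θ₃=-0.652, ω₃=1.491
apply F[25]=-20.000 → step 26: x=-1.198, v=-3.928, θ₁=1.237, ω₁=5.174, θ₂=0.379, ω₂=2.219, θ₃=-0.617, ω₃=1.958
apply F[26]=-20.000 → step 27: x=-1.277, v=-3.924, θ₁=1.341, ω₁=5.227, θ₂=0.427, ω₂=2.521, θ₃=-0.573, ω₃=2.446
apply F[27]=-20.000 → step 28: x=-1.355, v=-3.908, θ₁=1.446, ω₁=5.264, θ₂=0.480, ω₂=2.837, θ₃=-0.519, ω₃=2.961
apply F[28]=-20.000 → step 29: x=-1.433, v=-3.882, θ₁=1.552, ω₁=5.283, θ₂=0.540, ω₂=3.163, θ₃=-0.455, ω₃=3.513
apply F[29]=-20.000 → step 30: x=-1.510, v=-3.849, θ₁=1.657, ω₁=5.279, θ₂=0.607, ω₂=3.492, θ₃=-0.379, ω₃=4.111
apply F[30]=-20.000 → step 31: x=-1.587, v=-3.810, θ₁=1.763, ω₁=5.245, θ₂=0.680, ω₂=3.817, θ₃=-0.290, ω₃=4.763
apply F[31]=-20.000 → step 32: x=-1.663, v=-3.768, θ₁=1.867, ω₁=5.174, θ₂=0.759, ω₂=4.129, θ₃=-0.188, ω₃=5.478
apply F[32]=-20.000 → step 33: x=-1.737, v=-3.727, θ₁=1.969, ω₁=5.056, θ₂=0.845, ω₂=4.419, θ₃=-0.070, ω₃=6.264
apply F[33]=-20.000 → step 34: x=-1.812, v=-3.690, θ₁=2.069, ω₁=4.879, θ₂=0.936, ω₂=4.673, θ₃=0.064, ω₃=7.127
apply F[34]=+20.000 → step 35: x=-1.882, v=-3.355, θ₁=2.167, ω₁=4.918, θ₂=1.029, ω₂=4.653, θ₃=0.214, ω₃=7.916
apply F[35]=+20.000 → step 36: x=-1.946, v=-3.010, θ₁=2.265, ω₁=4.934, θ₂=1.122, ω₂=4.631, θ₃=0.380, ω₃=8.746
apply F[36]=+20.000 → step 37: x=-2.002, v=-2.659, θ₁=2.364, ω₁=4.908, θ₂=1.215, ω₂=4.617, θ₃=0.564, ω₃=9.611
Max |angle| over trajectory = 2.364 rad; bound = 2.466 → within bound.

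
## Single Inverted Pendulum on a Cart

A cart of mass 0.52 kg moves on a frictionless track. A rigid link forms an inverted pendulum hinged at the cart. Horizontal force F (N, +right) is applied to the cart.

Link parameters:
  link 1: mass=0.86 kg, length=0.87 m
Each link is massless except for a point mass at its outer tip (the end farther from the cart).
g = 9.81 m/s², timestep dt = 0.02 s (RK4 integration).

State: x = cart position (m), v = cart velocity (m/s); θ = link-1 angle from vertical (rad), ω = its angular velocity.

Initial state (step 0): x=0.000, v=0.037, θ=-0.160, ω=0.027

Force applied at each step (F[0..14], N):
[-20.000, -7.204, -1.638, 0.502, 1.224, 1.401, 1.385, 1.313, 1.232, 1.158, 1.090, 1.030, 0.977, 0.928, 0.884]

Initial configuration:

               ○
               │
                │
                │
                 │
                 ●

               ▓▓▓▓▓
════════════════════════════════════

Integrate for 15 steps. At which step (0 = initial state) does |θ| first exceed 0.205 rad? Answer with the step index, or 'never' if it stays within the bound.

Answer: never

Derivation:
apply F[0]=-20.000 → step 1: x=-0.006, v=-0.655, θ=-0.152, ω=0.777
apply F[1]=-7.204 → step 2: x=-0.022, v=-0.882, θ=-0.134, ω=1.003
apply F[2]=-1.638 → step 3: x=-0.039, v=-0.908, θ=-0.114, ω=1.005
apply F[3]=+0.502 → step 4: x=-0.057, v=-0.858, θ=-0.095, ω=0.925
apply F[4]=+1.224 → step 5: x=-0.073, v=-0.786, θ=-0.077, ω=0.823
apply F[5]=+1.401 → step 6: x=-0.088, v=-0.712, θ=-0.062, ω=0.722
apply F[6]=+1.385 → step 7: x=-0.102, v=-0.642, θ=-0.048, ω=0.629
apply F[7]=+1.313 → step 8: x=-0.114, v=-0.578, θ=-0.037, ω=0.546
apply F[8]=+1.232 → step 9: x=-0.125, v=-0.521, θ=-0.027, ω=0.473
apply F[9]=+1.158 → step 10: x=-0.135, v=-0.469, θ=-0.018, ω=0.409
apply F[10]=+1.090 → step 11: x=-0.144, v=-0.423, θ=-0.010, ω=0.353
apply F[11]=+1.030 → step 12: x=-0.152, v=-0.381, θ=-0.004, ω=0.303
apply F[12]=+0.977 → step 13: x=-0.159, v=-0.343, θ=0.002, ω=0.260
apply F[13]=+0.928 → step 14: x=-0.166, v=-0.309, θ=0.007, ω=0.222
apply F[14]=+0.884 → step 15: x=-0.172, v=-0.278, θ=0.011, ω=0.188
max |θ| = 0.160 ≤ 0.205 over all 16 states.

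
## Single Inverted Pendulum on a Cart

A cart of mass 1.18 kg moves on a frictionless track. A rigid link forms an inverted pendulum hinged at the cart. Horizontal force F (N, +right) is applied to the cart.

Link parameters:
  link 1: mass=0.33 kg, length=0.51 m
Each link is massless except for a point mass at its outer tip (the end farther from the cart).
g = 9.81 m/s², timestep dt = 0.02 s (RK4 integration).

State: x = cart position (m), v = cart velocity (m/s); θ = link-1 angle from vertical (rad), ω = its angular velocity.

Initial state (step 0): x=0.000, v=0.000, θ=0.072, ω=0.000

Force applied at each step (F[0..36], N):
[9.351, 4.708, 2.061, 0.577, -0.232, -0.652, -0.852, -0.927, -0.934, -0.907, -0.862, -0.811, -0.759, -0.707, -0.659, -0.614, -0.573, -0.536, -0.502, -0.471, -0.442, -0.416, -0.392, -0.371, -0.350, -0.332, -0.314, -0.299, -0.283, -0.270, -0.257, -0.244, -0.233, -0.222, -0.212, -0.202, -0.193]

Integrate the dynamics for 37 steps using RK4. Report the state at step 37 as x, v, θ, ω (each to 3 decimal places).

apply F[0]=+9.351 → step 1: x=0.002, v=0.154, θ=0.069, ω=-0.275
apply F[1]=+4.708 → step 2: x=0.005, v=0.231, θ=0.063, ω=-0.398
apply F[2]=+2.061 → step 3: x=0.010, v=0.262, θ=0.054, ω=-0.438
apply F[3]=+0.577 → step 4: x=0.016, v=0.269, θ=0.045, ω=-0.432
apply F[4]=-0.232 → step 5: x=0.021, v=0.263, θ=0.037, ω=-0.405
apply F[5]=-0.652 → step 6: x=0.026, v=0.250, θ=0.029, ω=-0.367
apply F[6]=-0.852 → step 7: x=0.031, v=0.234, θ=0.023, ω=-0.326
apply F[7]=-0.927 → step 8: x=0.035, v=0.218, θ=0.016, ω=-0.285
apply F[8]=-0.934 → step 9: x=0.040, v=0.201, θ=0.011, ω=-0.247
apply F[9]=-0.907 → step 10: x=0.044, v=0.185, θ=0.006, ω=-0.213
apply F[10]=-0.862 → step 11: x=0.047, v=0.170, θ=0.003, ω=-0.182
apply F[11]=-0.811 → step 12: x=0.050, v=0.157, θ=-0.001, ω=-0.155
apply F[12]=-0.759 → step 13: x=0.053, v=0.144, θ=-0.004, ω=-0.131
apply F[13]=-0.707 → step 14: x=0.056, v=0.132, θ=-0.006, ω=-0.110
apply F[14]=-0.659 → step 15: x=0.059, v=0.121, θ=-0.008, ω=-0.091
apply F[15]=-0.614 → step 16: x=0.061, v=0.111, θ=-0.010, ω=-0.075
apply F[16]=-0.573 → step 17: x=0.063, v=0.102, θ=-0.011, ω=-0.061
apply F[17]=-0.536 → step 18: x=0.065, v=0.094, θ=-0.012, ω=-0.049
apply F[18]=-0.502 → step 19: x=0.067, v=0.086, θ=-0.013, ω=-0.039
apply F[19]=-0.471 → step 20: x=0.069, v=0.079, θ=-0.014, ω=-0.030
apply F[20]=-0.442 → step 21: x=0.070, v=0.072, θ=-0.014, ω=-0.022
apply F[21]=-0.416 → step 22: x=0.071, v=0.066, θ=-0.015, ω=-0.015
apply F[22]=-0.392 → step 23: x=0.073, v=0.060, θ=-0.015, ω=-0.010
apply F[23]=-0.371 → step 24: x=0.074, v=0.055, θ=-0.015, ω=-0.005
apply F[24]=-0.350 → step 25: x=0.075, v=0.049, θ=-0.015, ω=-0.001
apply F[25]=-0.332 → step 26: x=0.076, v=0.045, θ=-0.015, ω=0.003
apply F[26]=-0.314 → step 27: x=0.077, v=0.040, θ=-0.015, ω=0.006
apply F[27]=-0.299 → step 28: x=0.077, v=0.036, θ=-0.015, ω=0.009
apply F[28]=-0.283 → step 29: x=0.078, v=0.032, θ=-0.015, ω=0.011
apply F[29]=-0.270 → step 30: x=0.079, v=0.028, θ=-0.014, ω=0.012
apply F[30]=-0.257 → step 31: x=0.079, v=0.025, θ=-0.014, ω=0.014
apply F[31]=-0.244 → step 32: x=0.080, v=0.021, θ=-0.014, ω=0.015
apply F[32]=-0.233 → step 33: x=0.080, v=0.018, θ=-0.014, ω=0.016
apply F[33]=-0.222 → step 34: x=0.080, v=0.015, θ=-0.013, ω=0.017
apply F[34]=-0.212 → step 35: x=0.081, v=0.012, θ=-0.013, ω=0.017
apply F[35]=-0.202 → step 36: x=0.081, v=0.009, θ=-0.013, ω=0.018
apply F[36]=-0.193 → step 37: x=0.081, v=0.007, θ=-0.012, ω=0.018

Answer: x=0.081, v=0.007, θ=-0.012, ω=0.018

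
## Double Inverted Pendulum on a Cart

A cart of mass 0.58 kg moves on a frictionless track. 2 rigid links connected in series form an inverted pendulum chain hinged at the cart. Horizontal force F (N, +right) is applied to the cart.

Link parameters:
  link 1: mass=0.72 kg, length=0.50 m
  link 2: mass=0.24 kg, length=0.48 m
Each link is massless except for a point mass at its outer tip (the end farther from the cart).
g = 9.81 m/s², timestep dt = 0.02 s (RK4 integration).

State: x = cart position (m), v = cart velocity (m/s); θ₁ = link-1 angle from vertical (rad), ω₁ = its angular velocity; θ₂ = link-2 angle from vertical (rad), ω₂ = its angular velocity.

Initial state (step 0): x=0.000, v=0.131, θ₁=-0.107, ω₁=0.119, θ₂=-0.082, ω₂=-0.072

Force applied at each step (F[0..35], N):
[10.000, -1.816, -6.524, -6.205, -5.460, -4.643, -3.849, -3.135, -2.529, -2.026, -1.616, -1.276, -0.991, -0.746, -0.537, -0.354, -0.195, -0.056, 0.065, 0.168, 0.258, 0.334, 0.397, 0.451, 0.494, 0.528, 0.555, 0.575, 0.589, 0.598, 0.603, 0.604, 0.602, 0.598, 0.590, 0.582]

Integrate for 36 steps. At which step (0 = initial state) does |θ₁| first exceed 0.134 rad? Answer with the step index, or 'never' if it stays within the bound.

Answer: 3

Derivation:
apply F[0]=+10.000 → step 1: x=0.006, v=0.503, θ₁=-0.112, ω₁=-0.666, θ₂=-0.083, ω₂=-0.061
apply F[1]=-1.816 → step 2: x=0.016, v=0.479, θ₁=-0.126, ω₁=-0.669, θ₂=-0.084, ω₂=-0.042
apply F[2]=-6.524 → step 3: x=0.024, v=0.300, θ₁=-0.136, ω₁=-0.373, θ₂=-0.085, ω₂=-0.014
apply F[3]=-6.205 → step 4: x=0.028, v=0.136, θ₁=-0.141, ω₁=-0.110, θ₂=-0.085, ω₂=0.018
apply F[4]=-5.460 → step 5: x=0.030, v=-0.002, θ₁=-0.141, ω₁=0.101, θ₂=-0.084, ω₂=0.052
apply F[5]=-4.643 → step 6: x=0.028, v=-0.114, θ₁=-0.137, ω₁=0.260, θ₂=-0.083, ω₂=0.084
apply F[6]=-3.849 → step 7: x=0.025, v=-0.202, θ₁=-0.131, ω₁=0.373, θ₂=-0.081, ω₂=0.114
apply F[7]=-3.135 → step 8: x=0.021, v=-0.268, θ₁=-0.123, ω₁=0.448, θ₂=-0.078, ω₂=0.141
apply F[8]=-2.529 → step 9: x=0.015, v=-0.316, θ₁=-0.114, ω₁=0.492, θ₂=-0.075, ω₂=0.164
apply F[9]=-2.026 → step 10: x=0.008, v=-0.351, θ₁=-0.104, ω₁=0.514, θ₂=-0.072, ω₂=0.183
apply F[10]=-1.616 → step 11: x=0.001, v=-0.375, θ₁=-0.093, ω₁=0.520, θ₂=-0.068, ω₂=0.198
apply F[11]=-1.276 → step 12: x=-0.007, v=-0.390, θ₁=-0.083, ω₁=0.514, θ₂=-0.064, ω₂=0.210
apply F[12]=-0.991 → step 13: x=-0.015, v=-0.400, θ₁=-0.073, ω₁=0.500, θ₂=-0.060, ω₂=0.219
apply F[13]=-0.746 → step 14: x=-0.023, v=-0.404, θ₁=-0.063, ω₁=0.480, θ₂=-0.055, ω₂=0.224
apply F[14]=-0.537 → step 15: x=-0.031, v=-0.404, θ₁=-0.054, ω₁=0.456, θ₂=-0.051, ω₂=0.227
apply F[15]=-0.354 → step 16: x=-0.039, v=-0.400, θ₁=-0.045, ω₁=0.430, θ₂=-0.046, ω₂=0.228
apply F[16]=-0.195 → step 17: x=-0.047, v=-0.394, θ₁=-0.036, ω₁=0.402, θ₂=-0.042, ω₂=0.226
apply F[17]=-0.056 → step 18: x=-0.055, v=-0.385, θ₁=-0.029, ω₁=0.373, θ₂=-0.037, ω₂=0.222
apply F[18]=+0.065 → step 19: x=-0.062, v=-0.375, θ₁=-0.022, ω₁=0.343, θ₂=-0.033, ω₂=0.217
apply F[19]=+0.168 → step 20: x=-0.069, v=-0.363, θ₁=-0.015, ω₁=0.314, θ₂=-0.028, ω₂=0.211
apply F[20]=+0.258 → step 21: x=-0.077, v=-0.350, θ₁=-0.009, ω₁=0.286, θ₂=-0.024, ω₂=0.203
apply F[21]=+0.334 → step 22: x=-0.083, v=-0.337, θ₁=-0.004, ω₁=0.258, θ₂=-0.020, ω₂=0.194
apply F[22]=+0.397 → step 23: x=-0.090, v=-0.323, θ₁=0.001, ω₁=0.232, θ₂=-0.016, ω₂=0.185
apply F[23]=+0.451 → step 24: x=-0.096, v=-0.308, θ₁=0.006, ω₁=0.207, θ₂=-0.013, ω₂=0.175
apply F[24]=+0.494 → step 25: x=-0.102, v=-0.294, θ₁=0.010, ω₁=0.183, θ₂=-0.009, ω₂=0.165
apply F[25]=+0.528 → step 26: x=-0.108, v=-0.279, θ₁=0.013, ω₁=0.161, θ₂=-0.006, ω₂=0.155
apply F[26]=+0.555 → step 27: x=-0.114, v=-0.265, θ₁=0.016, ω₁=0.140, θ₂=-0.003, ω₂=0.144
apply F[27]=+0.575 → step 28: x=-0.119, v=-0.251, θ₁=0.019, ω₁=0.121, θ₂=-0.000, ω₂=0.134
apply F[28]=+0.589 → step 29: x=-0.124, v=-0.237, θ₁=0.021, ω₁=0.104, θ₂=0.002, ω₂=0.123
apply F[29]=+0.598 → step 30: x=-0.128, v=-0.223, θ₁=0.023, ω₁=0.088, θ₂=0.004, ω₂=0.113
apply F[30]=+0.603 → step 31: x=-0.133, v=-0.210, θ₁=0.024, ω₁=0.073, θ₂=0.007, ω₂=0.103
apply F[31]=+0.604 → step 32: x=-0.137, v=-0.197, θ₁=0.026, ω₁=0.060, θ₂=0.009, ω₂=0.094
apply F[32]=+0.602 → step 33: x=-0.140, v=-0.185, θ₁=0.027, ω₁=0.048, θ₂=0.010, ω₂=0.085
apply F[33]=+0.598 → step 34: x=-0.144, v=-0.173, θ₁=0.028, ω₁=0.037, θ₂=0.012, ω₂=0.076
apply F[34]=+0.590 → step 35: x=-0.147, v=-0.162, θ₁=0.028, ω₁=0.027, θ₂=0.013, ω₂=0.068
apply F[35]=+0.582 → step 36: x=-0.151, v=-0.151, θ₁=0.029, ω₁=0.019, θ₂=0.015, ω₂=0.060
|θ₁| = 0.136 > 0.134 first at step 3.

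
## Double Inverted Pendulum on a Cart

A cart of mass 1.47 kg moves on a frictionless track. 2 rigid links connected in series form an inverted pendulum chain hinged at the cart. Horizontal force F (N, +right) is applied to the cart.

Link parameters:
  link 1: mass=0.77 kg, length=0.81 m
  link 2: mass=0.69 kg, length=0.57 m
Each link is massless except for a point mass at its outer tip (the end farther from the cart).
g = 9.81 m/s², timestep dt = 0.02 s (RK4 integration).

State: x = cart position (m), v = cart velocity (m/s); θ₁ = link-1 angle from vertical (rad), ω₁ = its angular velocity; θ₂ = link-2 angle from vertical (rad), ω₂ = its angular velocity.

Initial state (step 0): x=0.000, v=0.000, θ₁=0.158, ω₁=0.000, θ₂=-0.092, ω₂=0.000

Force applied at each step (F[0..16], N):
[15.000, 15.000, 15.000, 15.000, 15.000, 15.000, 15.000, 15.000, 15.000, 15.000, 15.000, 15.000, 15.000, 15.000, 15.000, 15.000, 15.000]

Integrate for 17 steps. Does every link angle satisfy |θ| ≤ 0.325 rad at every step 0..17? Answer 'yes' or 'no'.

Answer: no

Derivation:
apply F[0]=+15.000 → step 1: x=0.002, v=0.171, θ₁=0.157, ω₁=-0.116, θ₂=-0.094, ω₂=-0.172
apply F[1]=+15.000 → step 2: x=0.007, v=0.344, θ₁=0.153, ω₁=-0.233, θ₂=-0.099, ω₂=-0.344
apply F[2]=+15.000 → step 3: x=0.015, v=0.517, θ₁=0.148, ω₁=-0.353, θ₂=-0.107, ω₂=-0.516
apply F[3]=+15.000 → step 4: x=0.028, v=0.692, θ₁=0.139, ω₁=-0.478, θ₂=-0.120, ω₂=-0.688
apply F[4]=+15.000 → step 5: x=0.043, v=0.870, θ₁=0.128, ω₁=-0.609, θ₂=-0.135, ω₂=-0.858
apply F[5]=+15.000 → step 6: x=0.062, v=1.051, θ₁=0.115, ω₁=-0.749, θ₂=-0.154, ω₂=-1.026
apply F[6]=+15.000 → step 7: x=0.085, v=1.235, θ₁=0.098, ω₁=-0.899, θ₂=-0.176, ω₂=-1.192
apply F[7]=+15.000 → step 8: x=0.112, v=1.424, θ₁=0.079, ω₁=-1.061, θ₂=-0.201, ω₂=-1.352
apply F[8]=+15.000 → step 9: x=0.142, v=1.617, θ₁=0.056, ω₁=-1.237, θ₂=-0.230, ω₂=-1.506
apply F[9]=+15.000 → step 10: x=0.177, v=1.814, θ₁=0.029, ω₁=-1.429, θ₂=-0.262, ω₂=-1.649
apply F[10]=+15.000 → step 11: x=0.215, v=2.016, θ₁=-0.001, ω₁=-1.639, θ₂=-0.296, ω₂=-1.779
apply F[11]=+15.000 → step 12: x=0.257, v=2.223, θ₁=-0.037, ω₁=-1.869, θ₂=-0.333, ω₂=-1.892
apply F[12]=+15.000 → step 13: x=0.304, v=2.432, θ₁=-0.076, ω₁=-2.119, θ₂=-0.371, ω₂=-1.983
apply F[13]=+15.000 → step 14: x=0.354, v=2.642, θ₁=-0.121, ω₁=-2.389, θ₂=-0.412, ω₂=-2.046
apply F[14]=+15.000 → step 15: x=0.409, v=2.851, θ₁=-0.172, ω₁=-2.677, θ₂=-0.453, ω₂=-2.079
apply F[15]=+15.000 → step 16: x=0.469, v=3.055, θ₁=-0.229, ω₁=-2.980, θ₂=-0.495, ω₂=-2.079
apply F[16]=+15.000 → step 17: x=0.532, v=3.249, θ₁=-0.291, ω₁=-3.291, θ₂=-0.536, ω₂=-2.046
Max |angle| over trajectory = 0.536 rad; bound = 0.325 → exceeded.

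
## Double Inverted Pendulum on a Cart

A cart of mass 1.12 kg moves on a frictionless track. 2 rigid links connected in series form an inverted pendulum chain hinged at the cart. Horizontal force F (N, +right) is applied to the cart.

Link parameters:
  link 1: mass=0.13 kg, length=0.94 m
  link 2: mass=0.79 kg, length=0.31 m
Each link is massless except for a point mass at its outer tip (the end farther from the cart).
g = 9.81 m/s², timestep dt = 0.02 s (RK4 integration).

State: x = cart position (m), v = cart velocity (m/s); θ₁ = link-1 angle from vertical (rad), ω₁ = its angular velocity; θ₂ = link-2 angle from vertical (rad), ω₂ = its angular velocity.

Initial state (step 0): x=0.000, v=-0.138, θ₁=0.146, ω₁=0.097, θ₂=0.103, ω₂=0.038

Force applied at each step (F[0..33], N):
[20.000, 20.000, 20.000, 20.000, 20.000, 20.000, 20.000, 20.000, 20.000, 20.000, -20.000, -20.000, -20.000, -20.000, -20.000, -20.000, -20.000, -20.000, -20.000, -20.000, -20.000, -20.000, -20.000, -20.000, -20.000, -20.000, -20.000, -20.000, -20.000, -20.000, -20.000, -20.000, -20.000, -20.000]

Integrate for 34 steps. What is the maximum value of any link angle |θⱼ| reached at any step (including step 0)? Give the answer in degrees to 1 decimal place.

Answer: 215.9°

Derivation:
apply F[0]=+20.000 → step 1: x=0.001, v=0.191, θ₁=0.145, ω₁=-0.151, θ₂=0.101, ω₂=-0.200
apply F[1]=+20.000 → step 2: x=0.008, v=0.520, θ₁=0.140, ω₁=-0.400, θ₂=0.095, ω₂=-0.440
apply F[2]=+20.000 → step 3: x=0.021, v=0.852, θ₁=0.129, ω₁=-0.655, θ₂=0.084, ω₂=-0.676
apply F[3]=+20.000 → step 4: x=0.042, v=1.187, θ₁=0.114, ω₁=-0.920, θ₂=0.068, ω₂=-0.903
apply F[4]=+20.000 → step 5: x=0.069, v=1.527, θ₁=0.093, ω₁=-1.199, θ₂=0.048, ω₂=-1.111
apply F[5]=+20.000 → step 6: x=0.103, v=1.873, θ₁=0.066, ω₁=-1.499, θ₂=0.024, ω₂=-1.289
apply F[6]=+20.000 → step 7: x=0.144, v=2.224, θ₁=0.032, ω₁=-1.824, θ₂=-0.003, ω₂=-1.423
apply F[7]=+20.000 → step 8: x=0.192, v=2.579, θ₁=-0.008, ω₁=-2.177, θ₂=-0.033, ω₂=-1.505
apply F[8]=+20.000 → step 9: x=0.247, v=2.938, θ₁=-0.055, ω₁=-2.557, θ₂=-0.063, ω₂=-1.533
apply F[9]=+20.000 → step 10: x=0.309, v=3.296, θ₁=-0.110, ω₁=-2.953, θ₂=-0.094, ω₂=-1.535
apply F[10]=-20.000 → step 11: x=0.372, v=2.948, θ₁=-0.166, ω₁=-2.632, θ₂=-0.124, ω₂=-1.477
apply F[11]=-20.000 → step 12: x=0.427, v=2.611, θ₁=-0.216, ω₁=-2.362, θ₂=-0.152, ω₂=-1.323
apply F[12]=-20.000 → step 13: x=0.476, v=2.285, θ₁=-0.261, ω₁=-2.150, θ₂=-0.176, ω₂=-1.054
apply F[13]=-20.000 → step 14: x=0.519, v=1.969, θ₁=-0.302, ω₁=-1.996, θ₂=-0.194, ω₂=-0.657
apply F[14]=-20.000 → step 15: x=0.555, v=1.662, θ₁=-0.341, ω₁=-1.905, θ₂=-0.202, ω₂=-0.116
apply F[15]=-20.000 → step 16: x=0.585, v=1.361, θ₁=-0.379, ω₁=-1.873, θ₂=-0.197, ω₂=0.582
apply F[16]=-20.000 → step 17: x=0.610, v=1.060, θ₁=-0.416, ω₁=-1.891, θ₂=-0.177, ω₂=1.424
apply F[17]=-20.000 → step 18: x=0.628, v=0.756, θ₁=-0.454, ω₁=-1.934, θ₂=-0.140, ω₂=2.359
apply F[18]=-20.000 → step 19: x=0.640, v=0.442, θ₁=-0.493, ω₁=-1.965, θ₂=-0.083, ω₂=3.299
apply F[19]=-20.000 → step 20: x=0.645, v=0.120, θ₁=-0.533, ω₁=-1.954, θ₂=-0.008, ω₂=4.173
apply F[20]=-20.000 → step 21: x=0.644, v=-0.210, θ₁=-0.571, ω₁=-1.883, θ₂=0.083, ω₂=4.958
apply F[21]=-20.000 → step 22: x=0.637, v=-0.546, θ₁=-0.608, ω₁=-1.748, θ₂=0.190, ω₂=5.678
apply F[22]=-20.000 → step 23: x=0.623, v=-0.884, θ₁=-0.641, ω₁=-1.547, θ₂=0.310, ω₂=6.373
apply F[23]=-20.000 → step 24: x=0.602, v=-1.223, θ₁=-0.669, ω₁=-1.272, θ₂=0.445, ω₂=7.093
apply F[24]=-20.000 → step 25: x=0.574, v=-1.560, θ₁=-0.691, ω₁=-0.910, θ₂=0.594, ω₂=7.888
apply F[25]=-20.000 → step 26: x=0.539, v=-1.895, θ₁=-0.705, ω₁=-0.436, θ₂=0.761, ω₂=8.823
apply F[26]=-20.000 → step 27: x=0.498, v=-2.225, θ₁=-0.707, ω₁=0.192, θ₂=0.949, ω₂=9.984
apply F[27]=-20.000 → step 28: x=0.450, v=-2.546, θ₁=-0.696, ω₁=1.036, θ₂=1.163, ω₂=11.505
apply F[28]=-20.000 → step 29: x=0.396, v=-2.851, θ₁=-0.664, ω₁=2.206, θ₂=1.413, ω₂=13.628
apply F[29]=-20.000 → step 30: x=0.336, v=-3.123, θ₁=-0.604, ω₁=3.899, θ₂=1.715, ω₂=16.854
apply F[30]=-20.000 → step 31: x=0.272, v=-3.307, θ₁=-0.502, ω₁=6.529, θ₂=2.103, ω₂=22.501
apply F[31]=-20.000 → step 32: x=0.206, v=-3.150, θ₁=-0.331, ω₁=10.570, θ₂=2.654, ω₂=33.359
apply F[32]=-20.000 → step 33: x=0.147, v=-2.836, θ₁=-0.130, ω₁=8.377, θ₂=3.307, ω₂=28.205
apply F[33]=-20.000 → step 34: x=0.088, v=-3.132, θ₁=0.000, ω₁=5.086, θ₂=3.768, ω₂=19.249
Max |angle| over trajectory = 3.768 rad = 215.9°.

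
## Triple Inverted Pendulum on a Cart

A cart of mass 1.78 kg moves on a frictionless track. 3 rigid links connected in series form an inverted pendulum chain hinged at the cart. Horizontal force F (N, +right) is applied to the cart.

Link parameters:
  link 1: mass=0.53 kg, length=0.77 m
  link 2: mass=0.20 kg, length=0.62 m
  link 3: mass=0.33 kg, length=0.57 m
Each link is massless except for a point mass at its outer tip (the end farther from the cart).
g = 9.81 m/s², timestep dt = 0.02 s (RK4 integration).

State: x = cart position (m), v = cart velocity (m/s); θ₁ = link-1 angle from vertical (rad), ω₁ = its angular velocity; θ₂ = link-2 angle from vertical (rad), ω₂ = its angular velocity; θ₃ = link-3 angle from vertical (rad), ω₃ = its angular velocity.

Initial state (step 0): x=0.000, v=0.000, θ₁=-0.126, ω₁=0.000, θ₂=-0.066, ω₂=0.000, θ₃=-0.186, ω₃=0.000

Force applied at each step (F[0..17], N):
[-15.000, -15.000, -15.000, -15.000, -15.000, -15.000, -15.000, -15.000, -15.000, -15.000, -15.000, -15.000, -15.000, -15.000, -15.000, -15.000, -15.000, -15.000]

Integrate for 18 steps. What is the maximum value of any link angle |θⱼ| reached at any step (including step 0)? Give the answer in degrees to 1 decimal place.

apply F[0]=-15.000 → step 1: x=-0.002, v=-0.153, θ₁=-0.125, ω₁=0.149, θ₂=-0.065, ω₂=0.107, θ₃=-0.187, ω₃=-0.116
apply F[1]=-15.000 → step 2: x=-0.006, v=-0.306, θ₁=-0.120, ω₁=0.300, θ₂=-0.062, ω₂=0.214, θ₃=-0.191, ω₃=-0.236
apply F[2]=-15.000 → step 3: x=-0.014, v=-0.460, θ₁=-0.113, ω₁=0.454, θ₂=-0.056, ω₂=0.323, θ₃=-0.197, ω₃=-0.361
apply F[3]=-15.000 → step 4: x=-0.025, v=-0.616, θ₁=-0.102, ω₁=0.614, θ₂=-0.049, ω₂=0.435, θ₃=-0.205, ω₃=-0.496
apply F[4]=-15.000 → step 5: x=-0.038, v=-0.774, θ₁=-0.088, ω₁=0.781, θ₂=-0.039, ω₂=0.548, θ₃=-0.217, ω₃=-0.641
apply F[5]=-15.000 → step 6: x=-0.056, v=-0.933, θ₁=-0.071, ω₁=0.956, θ₂=-0.027, ω₂=0.663, θ₃=-0.231, ω₃=-0.797
apply F[6]=-15.000 → step 7: x=-0.076, v=-1.095, θ₁=-0.050, ω₁=1.143, θ₂=-0.012, ω₂=0.776, θ₃=-0.248, ω₃=-0.962
apply F[7]=-15.000 → step 8: x=-0.099, v=-1.260, θ₁=-0.025, ω₁=1.341, θ₂=0.004, ω₂=0.885, θ₃=-0.269, ω₃=-1.134
apply F[8]=-15.000 → step 9: x=-0.126, v=-1.428, θ₁=0.004, ω₁=1.552, θ₂=0.023, ω₂=0.986, θ₃=-0.294, ω₃=-1.305
apply F[9]=-15.000 → step 10: x=-0.156, v=-1.598, θ₁=0.037, ω₁=1.776, θ₂=0.044, ω₂=1.071, θ₃=-0.322, ω₃=-1.467
apply F[10]=-15.000 → step 11: x=-0.190, v=-1.770, θ₁=0.075, ω₁=2.013, θ₂=0.066, ω₂=1.136, θ₃=-0.352, ω₃=-1.610
apply F[11]=-15.000 → step 12: x=-0.227, v=-1.943, θ₁=0.118, ω₁=2.263, θ₂=0.089, ω₂=1.176, θ₃=-0.386, ω₃=-1.723
apply F[12]=-15.000 → step 13: x=-0.268, v=-2.116, θ₁=0.166, ω₁=2.523, θ₂=0.112, ω₂=1.187, θ₃=-0.421, ω₃=-1.795
apply F[13]=-15.000 → step 14: x=-0.312, v=-2.288, θ₁=0.219, ω₁=2.792, θ₂=0.136, ω₂=1.172, θ₃=-0.457, ω₃=-1.818
apply F[14]=-15.000 → step 15: x=-0.359, v=-2.457, θ₁=0.278, ω₁=3.065, θ₂=0.159, ω₂=1.135, θ₃=-0.493, ω₃=-1.786
apply F[15]=-15.000 → step 16: x=-0.410, v=-2.621, θ₁=0.342, ω₁=3.340, θ₂=0.181, ω₂=1.084, θ₃=-0.528, ω₃=-1.693
apply F[16]=-15.000 → step 17: x=-0.464, v=-2.777, θ₁=0.411, ω₁=3.610, θ₂=0.203, ω₂=1.031, θ₃=-0.561, ω₃=-1.539
apply F[17]=-15.000 → step 18: x=-0.521, v=-2.924, θ₁=0.486, ω₁=3.873, θ₂=0.223, ω₂=0.991, θ₃=-0.589, ω₃=-1.325
Max |angle| over trajectory = 0.589 rad = 33.8°.

Answer: 33.8°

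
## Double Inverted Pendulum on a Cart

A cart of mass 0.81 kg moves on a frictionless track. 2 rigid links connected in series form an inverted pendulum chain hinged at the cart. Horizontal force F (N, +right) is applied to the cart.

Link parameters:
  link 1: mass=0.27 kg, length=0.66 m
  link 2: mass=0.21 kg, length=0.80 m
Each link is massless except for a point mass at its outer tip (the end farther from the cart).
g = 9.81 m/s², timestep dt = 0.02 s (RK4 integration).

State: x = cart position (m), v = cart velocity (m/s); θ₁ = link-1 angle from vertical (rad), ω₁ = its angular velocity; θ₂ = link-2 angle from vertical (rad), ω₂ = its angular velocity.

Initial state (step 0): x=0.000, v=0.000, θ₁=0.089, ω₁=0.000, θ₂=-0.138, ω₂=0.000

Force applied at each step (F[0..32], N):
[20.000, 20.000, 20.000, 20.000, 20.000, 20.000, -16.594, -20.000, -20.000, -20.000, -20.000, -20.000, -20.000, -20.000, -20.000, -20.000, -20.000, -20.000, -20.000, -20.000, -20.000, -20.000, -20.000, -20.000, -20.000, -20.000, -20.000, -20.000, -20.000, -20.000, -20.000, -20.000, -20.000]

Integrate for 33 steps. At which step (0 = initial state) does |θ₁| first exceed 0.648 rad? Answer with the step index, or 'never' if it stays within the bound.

Answer: never

Derivation:
apply F[0]=+20.000 → step 1: x=0.005, v=0.482, θ₁=0.083, ω₁=-0.644, θ₂=-0.139, ω₂=-0.112
apply F[1]=+20.000 → step 2: x=0.019, v=0.967, θ₁=0.063, ω₁=-1.302, θ₂=-0.142, ω₂=-0.212
apply F[2]=+20.000 → step 3: x=0.044, v=1.455, θ₁=0.030, ω₁=-1.988, θ₂=-0.147, ω₂=-0.288
apply F[3]=+20.000 → step 4: x=0.078, v=1.949, θ₁=-0.017, ω₁=-2.710, θ₂=-0.154, ω₂=-0.332
apply F[4]=+20.000 → step 5: x=0.121, v=2.443, θ₁=-0.078, ω₁=-3.467, θ₂=-0.161, ω₂=-0.344
apply F[5]=+20.000 → step 6: x=0.175, v=2.933, θ₁=-0.155, ω₁=-4.240, θ₂=-0.167, ω₂=-0.339
apply F[6]=-16.594 → step 7: x=0.230, v=2.530, θ₁=-0.235, ω₁=-3.702, θ₂=-0.174, ω₂=-0.335
apply F[7]=-20.000 → step 8: x=0.276, v=2.062, θ₁=-0.303, ω₁=-3.115, θ₂=-0.181, ω₂=-0.301
apply F[8]=-20.000 → step 9: x=0.312, v=1.611, θ₁=-0.360, ω₁=-2.604, θ₂=-0.186, ω₂=-0.228
apply F[9]=-20.000 → step 10: x=0.340, v=1.175, θ₁=-0.407, ω₁=-2.163, θ₂=-0.189, ω₂=-0.114
apply F[10]=-20.000 → step 11: x=0.360, v=0.753, θ₁=-0.447, ω₁=-1.782, θ₂=-0.190, ω₂=0.037
apply F[11]=-20.000 → step 12: x=0.370, v=0.340, θ₁=-0.479, ω₁=-1.450, θ₂=-0.188, ω₂=0.223
apply F[12]=-20.000 → step 13: x=0.373, v=-0.064, θ₁=-0.505, ω₁=-1.159, θ₂=-0.181, ω₂=0.437
apply F[13]=-20.000 → step 14: x=0.368, v=-0.463, θ₁=-0.526, ω₁=-0.898, θ₂=-0.170, ω₂=0.676
apply F[14]=-20.000 → step 15: x=0.355, v=-0.859, θ₁=-0.541, ω₁=-0.659, θ₂=-0.154, ω₂=0.938
apply F[15]=-20.000 → step 16: x=0.334, v=-1.254, θ₁=-0.552, ω₁=-0.436, θ₂=-0.132, ω₂=1.220
apply F[16]=-20.000 → step 17: x=0.305, v=-1.648, θ₁=-0.559, ω₁=-0.219, θ₂=-0.105, ω₂=1.518
apply F[17]=-20.000 → step 18: x=0.268, v=-2.045, θ₁=-0.561, ω₁=-0.002, θ₂=-0.072, ω₂=1.830
apply F[18]=-20.000 → step 19: x=0.223, v=-2.445, θ₁=-0.559, ω₁=0.223, θ₂=-0.032, ω₂=2.153
apply F[19]=-20.000 → step 20: x=0.170, v=-2.849, θ₁=-0.552, ω₁=0.467, θ₂=0.015, ω₂=2.483
apply F[20]=-20.000 → step 21: x=0.109, v=-3.259, θ₁=-0.540, ω₁=0.739, θ₂=0.068, ω₂=2.816
apply F[21]=-20.000 → step 22: x=0.039, v=-3.677, θ₁=-0.522, ω₁=1.048, θ₂=0.127, ω₂=3.145
apply F[22]=-20.000 → step 23: x=-0.038, v=-4.104, θ₁=-0.497, ω₁=1.408, θ₂=0.193, ω₂=3.464
apply F[23]=-20.000 → step 24: x=-0.125, v=-4.542, θ₁=-0.465, ω₁=1.828, θ₂=0.266, ω₂=3.761
apply F[24]=-20.000 → step 25: x=-0.220, v=-4.991, θ₁=-0.424, ω₁=2.322, θ₂=0.343, ω₂=4.023
apply F[25]=-20.000 → step 26: x=-0.325, v=-5.454, θ₁=-0.372, ω₁=2.902, θ₂=0.426, ω₂=4.233
apply F[26]=-20.000 → step 27: x=-0.438, v=-5.932, θ₁=-0.307, ω₁=3.578, θ₂=0.512, ω₂=4.366
apply F[27]=-20.000 → step 28: x=-0.562, v=-6.423, θ₁=-0.228, ω₁=4.359, θ₂=0.600, ω₂=4.389
apply F[28]=-20.000 → step 29: x=-0.695, v=-6.925, θ₁=-0.132, ω₁=5.245, θ₂=0.687, ω₂=4.263
apply F[29]=-20.000 → step 30: x=-0.839, v=-7.427, θ₁=-0.017, ω₁=6.229, θ₂=0.769, ω₂=3.940
apply F[30]=-20.000 → step 31: x=-0.992, v=-7.909, θ₁=0.118, ω₁=7.286, θ₂=0.843, ω₂=3.383
apply F[31]=-20.000 → step 32: x=-1.155, v=-8.335, θ₁=0.274, ω₁=8.368, θ₂=0.903, ω₂=2.586
apply F[32]=-20.000 → step 33: x=-1.325, v=-8.656, θ₁=0.452, ω₁=9.386, θ₂=0.945, ω₂=1.620
max |θ₁| = 0.561 ≤ 0.648 over all 34 states.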